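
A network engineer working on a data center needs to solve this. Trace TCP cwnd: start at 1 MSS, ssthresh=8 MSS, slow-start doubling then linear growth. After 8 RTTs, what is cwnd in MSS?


RTT 0: cwnd = 1 MSS (initial)
RTT 1: cwnd = 2 MSS (slow start, doubled)
RTT 2: cwnd = 4 MSS (slow start, doubled)
RTT 3: cwnd = 8 MSS (slow start, doubled)
RTT 4: cwnd = 9 MSS (congestion avoidance, +1)
RTT 5: cwnd = 10 MSS (congestion avoidance, +1)
RTT 6: cwnd = 11 MSS (congestion avoidance, +1)
RTT 7: cwnd = 12 MSS (congestion avoidance, +1)
RTT 8: cwnd = 13 MSS (congestion avoidance, +1)

13


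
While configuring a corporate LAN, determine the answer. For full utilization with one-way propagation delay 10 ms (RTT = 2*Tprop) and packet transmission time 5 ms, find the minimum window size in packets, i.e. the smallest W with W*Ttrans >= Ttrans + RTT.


Given: Ttrans = 5 ms, RTT = 20 ms (= 2 * Tprop, Tprop = 10 ms)
Time until first ACK returns = Ttrans + RTT = 5 + 20 = 25 ms
Need W * Ttrans >= Ttrans + RTT  ->  W >= (Ttrans + RTT) / Ttrans
(Ttrans + RTT) / Ttrans = 25 / 5 = 5
W_min = ceil(5) = 5

5


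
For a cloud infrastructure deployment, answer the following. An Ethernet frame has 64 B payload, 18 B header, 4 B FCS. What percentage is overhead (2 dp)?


Given: payload = 64 B, header = 18 B, trailer = 4 B
Overhead bytes = header + trailer = 18 + 4 = 22
Total frame = payload + overhead = 64 + 22 = 86
Overhead % = 22 / 86 * 100 = 25.5814% -> 25.58% (2 dp)

25.58


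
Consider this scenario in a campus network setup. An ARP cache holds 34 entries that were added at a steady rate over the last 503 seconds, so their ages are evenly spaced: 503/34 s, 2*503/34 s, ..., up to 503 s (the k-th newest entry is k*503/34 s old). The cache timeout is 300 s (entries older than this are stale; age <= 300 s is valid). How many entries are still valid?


Ages are k * 503/34 s for k = 1..34 (spacing = 14.7941 s).
Entry k is valid iff k * 503/34 <= 300 iff k <= 34 * 300 / 503 = 20.2783
n_valid = floor(20.2783) = 20
(n_stale = 34 - 20 = 14)

20


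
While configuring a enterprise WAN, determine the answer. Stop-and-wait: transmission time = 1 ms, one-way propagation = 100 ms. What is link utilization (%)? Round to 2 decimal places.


Given: Ttrans = 1 ms, Tprop = 100 ms
RTT = 2 * Tprop = 2 * 100 = 200 ms
U = Ttrans / (Ttrans + RTT)
U = 1 / (1 + 200)
U = 1 / 201 = 0.004975
U% = 0.50%

0.50


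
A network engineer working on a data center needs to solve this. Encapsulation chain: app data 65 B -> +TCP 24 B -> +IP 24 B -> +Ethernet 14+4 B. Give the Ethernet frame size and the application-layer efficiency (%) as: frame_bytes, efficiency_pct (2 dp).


TCP segment = 65 + 24 = 89 B
IP packet = 89 + 24 = 113 B
Ethernet frame = 113 + 14 + 4 = 131 B
Efficiency = app / frame = 65 / 131 = 0.496183 = 49.6183% -> 49.62% (2 dp)

131, 49.62


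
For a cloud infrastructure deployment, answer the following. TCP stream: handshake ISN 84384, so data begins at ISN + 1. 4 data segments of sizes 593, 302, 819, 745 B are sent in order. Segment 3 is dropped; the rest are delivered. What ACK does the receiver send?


SYN uses sequence number 84384; first data byte = ISN + 1 = 84385.
Segment 1: SEQ = 84385, len = 593 B, covers [84385, 84977]
Segment 2: SEQ = 84978, len = 302 B, covers [84978, 85279]
Segment 3: SEQ = 85280, len = 819 B, covers [85280, 86098] [LOST]
Segment 4: SEQ = 86099, len = 745 B, covers [86099, 86843]
In-order data received: bytes [84385, 85279] (segments 1..2).
Segment 3 missing -> gap begins at byte 85280; later segments buffered out of order.
Cumulative ACK = next expected in-order byte = 84385 + 593 + 302 = 85280

85280


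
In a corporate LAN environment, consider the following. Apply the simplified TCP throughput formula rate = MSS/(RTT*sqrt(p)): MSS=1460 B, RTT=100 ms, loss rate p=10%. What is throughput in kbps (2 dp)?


Given: MSS = 1460 bytes, RTT = 100 ms, loss = 10%
RTT in seconds = 100 / 1000 = 0.1
Loss rate = 10% = 0.1
sqrt(loss) = sqrt(0.1) = 0.316227766017
Throughput (bytes/s) = 1460 / (0.1 * 0.316227766017) = 46169.2538
Throughput (kbps) = 46169.2538 * 8 / 1000 = 369.354031 -> 369.35 kbps (2 dp)

369.35


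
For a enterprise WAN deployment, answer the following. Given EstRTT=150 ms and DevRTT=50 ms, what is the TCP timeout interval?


Given: EstRTT = 150 ms, DevRTT = 50 ms
Timeout = EstRTT + 4 * DevRTT
4 * DevRTT = 4 * 50 = 200
Timeout = 150 + 200 = 350 ms

350


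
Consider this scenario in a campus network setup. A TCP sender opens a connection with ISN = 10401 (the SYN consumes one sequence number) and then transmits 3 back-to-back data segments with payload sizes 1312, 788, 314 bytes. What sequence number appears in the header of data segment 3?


The SYN occupies sequence number ISN = 10401, so the first data byte is ISN + 1 = 10402.
SEQ of data segment i = (ISN + 1) + sum of payload sizes of segments 1..i-1.
Segment 1: SEQ = 10402, payload = 1312 bytes
Segment 2: SEQ = 11714, payload = 788 bytes
Segment 3: SEQ = 12502, payload = 314 bytes
SEQ of segment 3 = 10402 + 1312 + 788 = 12502

12502


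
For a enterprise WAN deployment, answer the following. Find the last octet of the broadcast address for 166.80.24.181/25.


Given: IP = 166.80.24.181, prefix = /25
Host bits = 32 - 25 = 7
Network last octet = 181 AND mask = 128
Host part size = 2^7 - 1 = 127
Broadcast last octet = 128 OR 127 = 255

255


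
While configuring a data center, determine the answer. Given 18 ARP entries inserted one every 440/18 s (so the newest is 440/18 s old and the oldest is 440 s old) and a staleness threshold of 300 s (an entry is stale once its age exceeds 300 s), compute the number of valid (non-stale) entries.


Ages are k * 440/18 s for k = 1..18 (spacing = 24.4444 s).
Entry k is valid iff k * 440/18 <= 300 iff k <= 18 * 300 / 440 = 12.2727
n_valid = floor(12.2727) = 12
(n_stale = 18 - 12 = 6)

12


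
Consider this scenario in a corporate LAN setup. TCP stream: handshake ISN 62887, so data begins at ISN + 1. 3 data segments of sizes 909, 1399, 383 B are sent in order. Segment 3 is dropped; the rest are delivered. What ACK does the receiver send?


SYN uses sequence number 62887; first data byte = ISN + 1 = 62888.
Segment 1: SEQ = 62888, len = 909 B, covers [62888, 63796]
Segment 2: SEQ = 63797, len = 1399 B, covers [63797, 65195]
Segment 3: SEQ = 65196, len = 383 B, covers [65196, 65578] [LOST]
In-order data received: bytes [62888, 65195] (segments 1..2).
Segment 3 missing -> gap begins at byte 65196.
Cumulative ACK = next expected in-order byte = 62888 + 909 + 1399 = 65196

65196


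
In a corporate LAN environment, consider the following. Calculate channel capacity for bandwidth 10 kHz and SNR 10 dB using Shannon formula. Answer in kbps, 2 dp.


Given: B = 10 kHz, SNR = 10 dB
SNR linear = 10^(10/10) = 10
1 + SNR = 11
log2(11) = 3.4594316186
C = 10 * 1000 * 3.4594316186 = 34594.3162 bps
C = 34.594316 kbps -> 34.59 kbps (2 dp)

34.59


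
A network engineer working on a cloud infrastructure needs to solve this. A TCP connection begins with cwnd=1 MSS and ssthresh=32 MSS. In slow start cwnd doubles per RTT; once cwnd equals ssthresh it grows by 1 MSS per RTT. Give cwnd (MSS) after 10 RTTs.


RTT 0: cwnd = 1 MSS (initial)
RTT 1: cwnd = 2 MSS (slow start, doubled)
RTT 2: cwnd = 4 MSS (slow start, doubled)
RTT 3: cwnd = 8 MSS (slow start, doubled)
RTT 4: cwnd = 16 MSS (slow start, doubled)
RTT 5: cwnd = 32 MSS (slow start, doubled)
RTT 6: cwnd = 33 MSS (congestion avoidance, +1)
RTT 7: cwnd = 34 MSS (congestion avoidance, +1)
RTT 8: cwnd = 35 MSS (congestion avoidance, +1)
RTT 9: cwnd = 36 MSS (congestion avoidance, +1)
RTT 10: cwnd = 37 MSS (congestion avoidance, +1)

37


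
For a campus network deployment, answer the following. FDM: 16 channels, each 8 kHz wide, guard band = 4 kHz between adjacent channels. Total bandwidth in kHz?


Given: 16 channels, 8 kHz each, guard = 4 kHz
Channel bandwidth = 16 * 8 = 128 kHz
Guard bands = 15 gaps * 4 kHz = 60 kHz
Total = 128 + 60 = 188 kHz

188


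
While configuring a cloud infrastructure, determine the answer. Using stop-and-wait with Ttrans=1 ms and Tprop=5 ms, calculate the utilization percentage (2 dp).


Given: Ttrans = 1 ms, Tprop = 5 ms
RTT = 2 * Tprop = 2 * 5 = 10 ms
U = Ttrans / (Ttrans + RTT)
U = 1 / (1 + 10)
U = 1 / 11 = 0.090909
U% = 9.09%

9.09


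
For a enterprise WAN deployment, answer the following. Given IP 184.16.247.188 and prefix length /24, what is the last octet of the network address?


Given: IP = 184.16.247.188, prefix = /24
Subnet mask = 255.255.255.0
Last octet of IP: 188
Last octet of mask: 0
Network last octet = 188 AND 0 = 0

0


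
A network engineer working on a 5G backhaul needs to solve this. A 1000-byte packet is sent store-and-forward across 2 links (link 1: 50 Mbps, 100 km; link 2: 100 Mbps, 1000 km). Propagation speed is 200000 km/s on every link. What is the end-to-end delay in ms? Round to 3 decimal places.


Packet = 1000 bytes = 8000 bits. Store-and-forward: sum (t_trans + t_prop) per link.
Link 1: t_trans = 8000/(50*10^6) s = 0.1600 ms; t_prop = 100/200000 s = 0.5000 ms; subtotal = 0.6600 ms
Link 2: t_trans = 8000/(100*10^6) s = 0.0800 ms; t_prop = 1000/200000 s = 5.0000 ms; subtotal = 5.0800 ms
End-to-end = 0.6600 + 5.0800 = 5.7400 ms -> 5.740 ms (3 dp)

5.740


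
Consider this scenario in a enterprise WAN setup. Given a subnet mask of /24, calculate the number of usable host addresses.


Given: subnet mask /24
Host bits = 32 - 24 = 8
Total addresses = 2^8 = 256
Usable hosts = 256 - 2 (network + broadcast) = 254

254


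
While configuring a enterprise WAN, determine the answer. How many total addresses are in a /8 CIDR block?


Given: CIDR prefix /8
Host bits = 32 - 8 = 24
Total addresses = 2^24 = 16777216

16777216


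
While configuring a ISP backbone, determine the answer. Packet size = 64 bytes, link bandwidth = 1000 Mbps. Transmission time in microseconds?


Given: packet = 64 bytes, bandwidth = 1000 Mbps
Packet in bits = 64 * 8 = 512 bits
Bandwidth = 1000 * 10^6 = 1000000000 bps
Time = 512 / 1000000000 seconds
Time in us = 512 * 10^6 / 1000000000 = 0.512

0.512


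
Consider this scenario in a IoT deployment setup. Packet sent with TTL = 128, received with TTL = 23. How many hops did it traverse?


Given: initial TTL = 128, received TTL = 23
Hops = initial TTL - received TTL
Hops = 128 - 23 = 105

105


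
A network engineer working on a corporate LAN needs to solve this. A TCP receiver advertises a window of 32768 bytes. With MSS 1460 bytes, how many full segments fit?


Given: RWND = 32768 bytes, MSS = 1460 bytes
Full segments = floor(RWND / MSS)
Full segments = floor(32768 / 1460)
Full segments = floor(22.4438) = 22

22


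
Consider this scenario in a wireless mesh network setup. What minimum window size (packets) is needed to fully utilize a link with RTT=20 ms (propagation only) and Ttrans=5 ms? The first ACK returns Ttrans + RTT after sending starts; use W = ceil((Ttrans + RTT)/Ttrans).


Given: Ttrans = 5 ms, RTT = 20 ms (= 2 * Tprop, Tprop = 10 ms)
Time until first ACK returns = Ttrans + RTT = 5 + 20 = 25 ms
Need W * Ttrans >= Ttrans + RTT  ->  W >= (Ttrans + RTT) / Ttrans
(Ttrans + RTT) / Ttrans = 25 / 5 = 5
W_min = ceil(5) = 5

5


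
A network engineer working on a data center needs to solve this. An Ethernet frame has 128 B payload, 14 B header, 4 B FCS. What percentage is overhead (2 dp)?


Given: payload = 128 B, header = 14 B, trailer = 4 B
Overhead bytes = header + trailer = 14 + 4 = 18
Total frame = payload + overhead = 128 + 18 = 146
Overhead % = 18 / 146 * 100 = 12.3288% -> 12.33% (2 dp)

12.33


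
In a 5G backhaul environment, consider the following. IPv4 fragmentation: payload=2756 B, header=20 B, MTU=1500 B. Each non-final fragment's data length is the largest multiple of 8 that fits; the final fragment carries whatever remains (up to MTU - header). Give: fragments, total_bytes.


Max data per non-final fragment = floor((MTU - header)/8)*8 = floor((1500 - 20)/8)*8 = floor(1480/8)*8 = 1480 B
Final fragment needs no 8-byte alignment: it can carry up to MTU - header = 1480 B
Non-final fragments needed = ceil((payload - 1480) / 1480) = ceil(1276/1480) = ceil(0.8622) = 1
Number of fragments = 1 + 1 = 2
Fragment sizes (data): 1 * 1480 B + 1276 B (last, 1276 <= 1480 OK)
Total bytes sent = payload + n_frags * header = 2756 + 2*20 = 2756 + 40 = 2796 B

2, 2796


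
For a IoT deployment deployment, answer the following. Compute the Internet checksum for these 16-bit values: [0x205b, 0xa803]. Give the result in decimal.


Given words: [0x205b, 0xa803]
Step 1: Sum all words
Raw sum = 8283 + 43011 = 51294
One's complement = ~51294 & 0xFFFF = 14241

14241


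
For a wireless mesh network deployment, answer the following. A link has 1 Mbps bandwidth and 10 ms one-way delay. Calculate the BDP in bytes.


Given: bandwidth = 1 Mbps, delay = 10 ms
BDP in bits = 1 * 10^6 * 10 / 1000
BDP in bits = 10000
BDP in bytes = 10000 / 8 = 1250

1250


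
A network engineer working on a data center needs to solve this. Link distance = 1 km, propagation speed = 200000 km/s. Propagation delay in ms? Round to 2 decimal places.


Given: distance = 1 km, speed = 200000 km/s
Delay = distance / speed = 1 / 200000 seconds
Delay in ms = 1 * 1000 / 200000
Delay = 0.0050 ms
Rounded to 2 dp = 0.01 ms

0.01


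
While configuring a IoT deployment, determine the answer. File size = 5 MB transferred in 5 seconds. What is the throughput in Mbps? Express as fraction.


Given: file = 5 MB, time = 5 s
File in Mb = 5 * 8 = 40 Mb
Throughput = 40 / 5 Mbps
Throughput = 8 Mbps

8


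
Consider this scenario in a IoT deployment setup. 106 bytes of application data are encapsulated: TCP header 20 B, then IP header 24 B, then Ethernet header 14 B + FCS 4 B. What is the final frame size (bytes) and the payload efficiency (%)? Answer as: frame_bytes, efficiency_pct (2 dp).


TCP segment = 106 + 20 = 126 B
IP packet = 126 + 24 = 150 B
Ethernet frame = 150 + 14 + 4 = 168 B
Efficiency = app / frame = 106 / 168 = 0.630952 = 63.0952% -> 63.10% (2 dp)

168, 63.10


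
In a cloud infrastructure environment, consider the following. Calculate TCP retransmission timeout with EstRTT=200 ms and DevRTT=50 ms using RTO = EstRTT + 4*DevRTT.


Given: EstRTT = 200 ms, DevRTT = 50 ms
Timeout = EstRTT + 4 * DevRTT
4 * DevRTT = 4 * 50 = 200
Timeout = 200 + 200 = 400 ms

400


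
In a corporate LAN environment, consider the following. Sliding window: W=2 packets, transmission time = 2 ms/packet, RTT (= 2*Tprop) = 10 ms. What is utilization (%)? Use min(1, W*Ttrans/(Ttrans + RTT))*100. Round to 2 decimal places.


Given: W = 2, Ttrans = 2 ms, RTT = 10 ms (= 2 * Tprop, Tprop = 5 ms)
Cycle time = Ttrans + RTT = 2 + 10 = 12 ms (first packet sent until its ACK returns)
W * Ttrans = 2 * 2 = 4 ms of sending per cycle
W * Ttrans / (Ttrans + RTT) = 4 / 12 = 0.333333
U = min(1, 0.333333) = 0.333333
U% = 33.33%

33.33


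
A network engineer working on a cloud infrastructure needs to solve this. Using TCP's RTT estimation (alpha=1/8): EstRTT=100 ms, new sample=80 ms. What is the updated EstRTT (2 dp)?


Given: EstRTT = 100 ms, SampleRTT = 80 ms, alpha = 1/8
New EstRTT = (1 - alpha) * EstRTT + alpha * SampleRTT
(7/8) * 100 = 87.5
(1/8) * 80 = 10
New EstRTT = 87.5 + 10 = 97.5 ms -> 97.50 ms (2 dp)

97.50


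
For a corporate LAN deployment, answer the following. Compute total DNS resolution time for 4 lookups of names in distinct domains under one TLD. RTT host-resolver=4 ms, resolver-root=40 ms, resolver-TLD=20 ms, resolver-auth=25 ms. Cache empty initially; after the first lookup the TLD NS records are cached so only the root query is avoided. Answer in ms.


Lookup 1 (cold cache): local + root + TLD + auth = 4 + 40 + 20 + 25 = 89 ms
Lookups 2..4 (TLD NS cached -> skip root; new domain -> still ask TLD and auth): local + TLD + auth = 4 + 20 + 25 = 49 ms each
Remaining 3 lookups: 3 * 49 = 147 ms
Total = 89 + 147 = 236 ms

236


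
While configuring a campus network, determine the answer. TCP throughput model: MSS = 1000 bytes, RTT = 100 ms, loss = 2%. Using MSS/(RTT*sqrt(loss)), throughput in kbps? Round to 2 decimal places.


Given: MSS = 1000 bytes, RTT = 100 ms, loss = 2%
RTT in seconds = 100 / 1000 = 0.1
Loss rate = 2% = 0.02
sqrt(loss) = sqrt(0.02) = 0.141421356237
Throughput (bytes/s) = 1000 / (0.1 * 0.141421356237) = 70710.6781
Throughput (kbps) = 70710.6781 * 8 / 1000 = 565.685425 -> 565.69 kbps (2 dp)

565.69


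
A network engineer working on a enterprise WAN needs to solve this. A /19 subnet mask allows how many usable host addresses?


Given: subnet mask /19
Host bits = 32 - 19 = 13
Total addresses = 2^13 = 8192
Usable hosts = 8192 - 2 (network + broadcast) = 8190

8190


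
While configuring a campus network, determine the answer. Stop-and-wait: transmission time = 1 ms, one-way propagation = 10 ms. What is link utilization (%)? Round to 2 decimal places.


Given: Ttrans = 1 ms, Tprop = 10 ms
RTT = 2 * Tprop = 2 * 10 = 20 ms
U = Ttrans / (Ttrans + RTT)
U = 1 / (1 + 20)
U = 1 / 21 = 0.047619
U% = 4.76%

4.76


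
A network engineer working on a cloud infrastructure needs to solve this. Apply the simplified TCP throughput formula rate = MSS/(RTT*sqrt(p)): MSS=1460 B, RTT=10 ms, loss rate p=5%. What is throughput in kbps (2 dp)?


Given: MSS = 1460 bytes, RTT = 10 ms, loss = 5%
RTT in seconds = 10 / 1000 = 0.01
Loss rate = 5% = 0.05
sqrt(loss) = sqrt(0.05) = 0.223606797750
Throughput (bytes/s) = 1460 / (0.01 * 0.223606797750) = 652931.8494
Throughput (kbps) = 652931.8494 * 8 / 1000 = 5223.454795 -> 5223.45 kbps (2 dp)

5223.45


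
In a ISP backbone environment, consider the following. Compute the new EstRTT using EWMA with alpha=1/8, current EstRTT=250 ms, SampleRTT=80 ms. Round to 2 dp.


Given: EstRTT = 250 ms, SampleRTT = 80 ms, alpha = 1/8
New EstRTT = (1 - alpha) * EstRTT + alpha * SampleRTT
(7/8) * 250 = 218.75
(1/8) * 80 = 10
New EstRTT = 218.75 + 10 = 228.75 ms -> 228.75 ms (2 dp)

228.75


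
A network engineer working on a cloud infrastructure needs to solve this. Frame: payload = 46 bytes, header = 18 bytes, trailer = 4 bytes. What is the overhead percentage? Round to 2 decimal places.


Given: payload = 46 B, header = 18 B, trailer = 4 B
Overhead bytes = header + trailer = 18 + 4 = 22
Total frame = payload + overhead = 46 + 22 = 68
Overhead % = 22 / 68 * 100 = 32.3529% -> 32.35% (2 dp)

32.35


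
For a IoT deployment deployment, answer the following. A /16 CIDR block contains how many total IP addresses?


Given: CIDR prefix /16
Host bits = 32 - 16 = 16
Total addresses = 2^16 = 65536

65536


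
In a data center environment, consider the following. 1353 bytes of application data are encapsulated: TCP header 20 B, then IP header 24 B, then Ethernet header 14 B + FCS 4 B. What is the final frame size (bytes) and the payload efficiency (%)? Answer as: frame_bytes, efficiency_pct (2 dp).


TCP segment = 1353 + 20 = 1373 B
IP packet = 1373 + 24 = 1397 B
Ethernet frame = 1397 + 14 + 4 = 1415 B
Efficiency = app / frame = 1353 / 1415 = 0.956184 = 95.6184% -> 95.62% (2 dp)

1415, 95.62


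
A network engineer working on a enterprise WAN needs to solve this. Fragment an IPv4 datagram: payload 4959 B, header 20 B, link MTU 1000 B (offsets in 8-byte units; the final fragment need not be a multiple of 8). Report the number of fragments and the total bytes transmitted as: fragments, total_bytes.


Max data per non-final fragment = floor((MTU - header)/8)*8 = floor((1000 - 20)/8)*8 = floor(980/8)*8 = 976 B
Final fragment needs no 8-byte alignment: it can carry up to MTU - header = 980 B
Non-final fragments needed = ceil((payload - 980) / 976) = ceil(3979/976) = ceil(4.0768) = 5
Number of fragments = 5 + 1 = 6
Fragment sizes (data): 5 * 976 B + 79 B (last, 79 <= 980 OK)
Total bytes sent = payload + n_frags * header = 4959 + 6*20 = 4959 + 120 = 5079 B

6, 5079


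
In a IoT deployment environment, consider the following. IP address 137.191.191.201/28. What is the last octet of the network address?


Given: IP = 137.191.191.201, prefix = /28
Subnet mask = 255.255.255.240
Last octet of IP: 201
Last octet of mask: 240
Network last octet = 201 AND 240 = 192

192


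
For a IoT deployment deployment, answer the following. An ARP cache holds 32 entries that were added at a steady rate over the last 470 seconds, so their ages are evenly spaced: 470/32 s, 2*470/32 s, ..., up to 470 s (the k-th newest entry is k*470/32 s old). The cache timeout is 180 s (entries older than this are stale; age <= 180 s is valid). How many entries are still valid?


Ages are k * 470/32 s for k = 1..32 (spacing = 14.6875 s).
Entry k is valid iff k * 470/32 <= 180 iff k <= 32 * 180 / 470 = 12.2553
n_valid = floor(12.2553) = 12
(n_stale = 32 - 12 = 20)

12


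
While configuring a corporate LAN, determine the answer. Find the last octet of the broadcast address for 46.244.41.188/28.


Given: IP = 46.244.41.188, prefix = /28
Host bits = 32 - 28 = 4
Network last octet = 188 AND mask = 176
Host part size = 2^4 - 1 = 15
Broadcast last octet = 176 OR 15 = 191

191


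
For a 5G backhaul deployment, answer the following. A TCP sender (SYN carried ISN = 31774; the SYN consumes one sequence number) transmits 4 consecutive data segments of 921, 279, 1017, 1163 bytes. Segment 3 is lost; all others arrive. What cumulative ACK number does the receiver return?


SYN uses sequence number 31774; first data byte = ISN + 1 = 31775.
Segment 1: SEQ = 31775, len = 921 B, covers [31775, 32695]
Segment 2: SEQ = 32696, len = 279 B, covers [32696, 32974]
Segment 3: SEQ = 32975, len = 1017 B, covers [32975, 33991] [LOST]
Segment 4: SEQ = 33992, len = 1163 B, covers [33992, 35154]
In-order data received: bytes [31775, 32974] (segments 1..2).
Segment 3 missing -> gap begins at byte 32975; later segments buffered out of order.
Cumulative ACK = next expected in-order byte = 31775 + 921 + 279 = 32975

32975


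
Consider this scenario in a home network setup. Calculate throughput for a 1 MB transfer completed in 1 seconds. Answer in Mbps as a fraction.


Given: file = 1 MB, time = 1 s
File in Mb = 1 * 8 = 8 Mb
Throughput = 8 / 1 Mbps
Throughput = 8 Mbps

8


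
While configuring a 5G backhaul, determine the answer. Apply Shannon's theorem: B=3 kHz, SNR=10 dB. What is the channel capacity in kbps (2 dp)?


Given: B = 3 kHz, SNR = 10 dB
SNR linear = 10^(10/10) = 10
1 + SNR = 11
log2(11) = 3.4594316186
C = 3 * 1000 * 3.4594316186 = 10378.2949 bps
C = 10.378295 kbps -> 10.38 kbps (2 dp)

10.38


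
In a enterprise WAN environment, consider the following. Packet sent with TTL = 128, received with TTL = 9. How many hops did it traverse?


Given: initial TTL = 128, received TTL = 9
Hops = initial TTL - received TTL
Hops = 128 - 9 = 119

119


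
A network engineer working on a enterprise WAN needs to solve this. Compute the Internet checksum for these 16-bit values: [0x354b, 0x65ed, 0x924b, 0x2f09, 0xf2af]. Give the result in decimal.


Given words: [0x354b, 0x65ed, 0x924b, 0x2f09, 0xf2af]
Step 1: Sum all words
Raw sum = 13643 + 26093 + 37451 + 12041 + 62127 = 151355
Step 2: Fold carry: (20283 + 2) = 20285
One's complement = ~20285 & 0xFFFF = 45250

45250


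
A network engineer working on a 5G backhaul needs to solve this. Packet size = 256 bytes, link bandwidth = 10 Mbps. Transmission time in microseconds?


Given: packet = 256 bytes, bandwidth = 10 Mbps
Packet in bits = 256 * 8 = 2048 bits
Bandwidth = 10 * 10^6 = 10000000 bps
Time = 2048 / 10000000 seconds
Time in us = 2048 * 10^6 / 10000000 = 204.8

204.8


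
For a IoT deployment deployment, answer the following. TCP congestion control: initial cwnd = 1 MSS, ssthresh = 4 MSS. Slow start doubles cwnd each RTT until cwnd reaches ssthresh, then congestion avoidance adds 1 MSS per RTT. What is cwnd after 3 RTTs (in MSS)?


RTT 0: cwnd = 1 MSS (initial)
RTT 1: cwnd = 2 MSS (slow start, doubled)
RTT 2: cwnd = 4 MSS (slow start, doubled)
RTT 3: cwnd = 5 MSS (congestion avoidance, +1)

5


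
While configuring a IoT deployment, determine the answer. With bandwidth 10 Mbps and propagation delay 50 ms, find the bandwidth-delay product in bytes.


Given: bandwidth = 10 Mbps, delay = 50 ms
BDP in bits = 10 * 10^6 * 50 / 1000
BDP in bits = 500000
BDP in bytes = 500000 / 8 = 62500

62500


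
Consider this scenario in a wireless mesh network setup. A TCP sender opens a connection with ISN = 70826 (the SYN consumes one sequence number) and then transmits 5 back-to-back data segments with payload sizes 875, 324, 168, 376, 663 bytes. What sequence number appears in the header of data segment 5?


The SYN occupies sequence number ISN = 70826, so the first data byte is ISN + 1 = 70827.
SEQ of data segment i = (ISN + 1) + sum of payload sizes of segments 1..i-1.
Segment 1: SEQ = 70827, payload = 875 bytes
Segment 2: SEQ = 71702, payload = 324 bytes
Segment 3: SEQ = 72026, payload = 168 bytes
Segment 4: SEQ = 72194, payload = 376 bytes
Segment 5: SEQ = 72570, payload = 663 bytes
SEQ of segment 5 = 70827 + 875 + 324 + 168 + 376 = 72570

72570


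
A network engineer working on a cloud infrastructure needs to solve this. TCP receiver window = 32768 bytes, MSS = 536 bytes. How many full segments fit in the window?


Given: RWND = 32768 bytes, MSS = 536 bytes
Full segments = floor(RWND / MSS)
Full segments = floor(32768 / 536)
Full segments = floor(61.1343) = 61

61


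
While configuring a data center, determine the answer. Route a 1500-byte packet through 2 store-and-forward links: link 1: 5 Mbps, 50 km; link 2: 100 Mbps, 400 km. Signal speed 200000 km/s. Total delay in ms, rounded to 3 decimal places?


Packet = 1500 bytes = 12000 bits. Store-and-forward: sum (t_trans + t_prop) per link.
Link 1: t_trans = 12000/(5*10^6) s = 2.4000 ms; t_prop = 50/200000 s = 0.2500 ms; subtotal = 2.6500 ms
Link 2: t_trans = 12000/(100*10^6) s = 0.1200 ms; t_prop = 400/200000 s = 2.0000 ms; subtotal = 2.1200 ms
End-to-end = 2.6500 + 2.1200 = 4.7700 ms -> 4.770 ms (3 dp)

4.770


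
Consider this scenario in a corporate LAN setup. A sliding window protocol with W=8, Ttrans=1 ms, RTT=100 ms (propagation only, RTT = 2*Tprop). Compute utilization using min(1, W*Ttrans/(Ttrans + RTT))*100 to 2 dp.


Given: W = 8, Ttrans = 1 ms, RTT = 100 ms (= 2 * Tprop, Tprop = 50 ms)
Cycle time = Ttrans + RTT = 1 + 100 = 101 ms (first packet sent until its ACK returns)
W * Ttrans = 8 * 1 = 8 ms of sending per cycle
W * Ttrans / (Ttrans + RTT) = 8 / 101 = 0.079208
U = min(1, 0.079208) = 0.079208
U% = 7.92%

7.92


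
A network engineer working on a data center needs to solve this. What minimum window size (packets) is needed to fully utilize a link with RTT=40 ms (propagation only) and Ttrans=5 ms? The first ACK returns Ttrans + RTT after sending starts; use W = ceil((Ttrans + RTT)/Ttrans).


Given: Ttrans = 5 ms, RTT = 40 ms (= 2 * Tprop, Tprop = 20 ms)
Time until first ACK returns = Ttrans + RTT = 5 + 40 = 45 ms
Need W * Ttrans >= Ttrans + RTT  ->  W >= (Ttrans + RTT) / Ttrans
(Ttrans + RTT) / Ttrans = 45 / 5 = 9
W_min = ceil(9) = 9

9


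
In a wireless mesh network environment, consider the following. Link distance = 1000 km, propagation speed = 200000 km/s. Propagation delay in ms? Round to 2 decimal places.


Given: distance = 1000 km, speed = 200000 km/s
Delay = distance / speed = 1000 / 200000 seconds
Delay in ms = 1000 * 1000 / 200000
Delay = 5.0000 ms
Rounded to 2 dp = 5.00 ms

5.00


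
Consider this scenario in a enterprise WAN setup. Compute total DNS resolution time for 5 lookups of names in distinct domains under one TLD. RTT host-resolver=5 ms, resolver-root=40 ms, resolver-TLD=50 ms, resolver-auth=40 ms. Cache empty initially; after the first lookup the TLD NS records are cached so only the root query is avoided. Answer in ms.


Lookup 1 (cold cache): local + root + TLD + auth = 5 + 40 + 50 + 40 = 135 ms
Lookups 2..5 (TLD NS cached -> skip root; new domain -> still ask TLD and auth): local + TLD + auth = 5 + 50 + 40 = 95 ms each
Remaining 4 lookups: 4 * 95 = 380 ms
Total = 135 + 380 = 515 ms

515


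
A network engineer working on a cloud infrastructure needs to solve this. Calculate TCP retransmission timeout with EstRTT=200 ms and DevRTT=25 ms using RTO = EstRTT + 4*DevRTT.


Given: EstRTT = 200 ms, DevRTT = 25 ms
Timeout = EstRTT + 4 * DevRTT
4 * DevRTT = 4 * 25 = 100
Timeout = 200 + 100 = 300 ms

300


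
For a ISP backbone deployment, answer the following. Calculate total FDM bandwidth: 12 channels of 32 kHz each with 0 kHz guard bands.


Given: 12 channels, 32 kHz each, guard = 0 kHz
Channel bandwidth = 12 * 32 = 384 kHz
Guard bands = 11 gaps * 0 kHz = 0 kHz
Total = 384 + 0 = 384 kHz

384


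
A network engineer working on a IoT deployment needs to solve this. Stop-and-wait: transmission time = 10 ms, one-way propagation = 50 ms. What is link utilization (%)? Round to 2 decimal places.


Given: Ttrans = 10 ms, Tprop = 50 ms
RTT = 2 * Tprop = 2 * 50 = 100 ms
U = Ttrans / (Ttrans + RTT)
U = 10 / (10 + 100)
U = 10 / 110 = 0.090909
U% = 9.09%

9.09


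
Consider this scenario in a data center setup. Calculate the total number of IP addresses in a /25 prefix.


Given: CIDR prefix /25
Host bits = 32 - 25 = 7
Total addresses = 2^7 = 128

128


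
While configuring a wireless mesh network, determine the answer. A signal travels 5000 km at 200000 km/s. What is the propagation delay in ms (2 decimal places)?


Given: distance = 5000 km, speed = 200000 km/s
Delay = distance / speed = 5000 / 200000 seconds
Delay in ms = 5000 * 1000 / 200000
Delay = 25.0000 ms
Rounded to 2 dp = 25.00 ms

25.00


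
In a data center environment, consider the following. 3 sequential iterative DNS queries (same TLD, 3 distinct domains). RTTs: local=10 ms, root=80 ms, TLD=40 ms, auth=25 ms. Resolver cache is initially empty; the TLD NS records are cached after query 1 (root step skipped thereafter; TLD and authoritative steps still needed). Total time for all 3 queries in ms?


Lookup 1 (cold cache): local + root + TLD + auth = 10 + 80 + 40 + 25 = 155 ms
Lookups 2..3 (TLD NS cached -> skip root; new domain -> still ask TLD and auth): local + TLD + auth = 10 + 40 + 25 = 75 ms each
Remaining 2 lookups: 2 * 75 = 150 ms
Total = 155 + 150 = 305 ms

305


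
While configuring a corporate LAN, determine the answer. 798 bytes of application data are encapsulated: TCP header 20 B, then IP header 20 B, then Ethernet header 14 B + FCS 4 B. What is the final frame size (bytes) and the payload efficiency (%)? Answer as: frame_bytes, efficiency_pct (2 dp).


TCP segment = 798 + 20 = 818 B
IP packet = 818 + 20 = 838 B
Ethernet frame = 838 + 14 + 4 = 856 B
Efficiency = app / frame = 798 / 856 = 0.932243 = 93.2243% -> 93.22% (2 dp)

856, 93.22


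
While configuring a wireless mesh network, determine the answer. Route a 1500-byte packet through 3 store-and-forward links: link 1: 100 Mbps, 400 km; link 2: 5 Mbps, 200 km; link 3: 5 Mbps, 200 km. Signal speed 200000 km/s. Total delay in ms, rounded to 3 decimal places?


Packet = 1500 bytes = 12000 bits. Store-and-forward: sum (t_trans + t_prop) per link.
Link 1: t_trans = 12000/(100*10^6) s = 0.1200 ms; t_prop = 400/200000 s = 2.0000 ms; subtotal = 2.1200 ms
Link 2: t_trans = 12000/(5*10^6) s = 2.4000 ms; t_prop = 200/200000 s = 1.0000 ms; subtotal = 3.4000 ms
Link 3: t_trans = 12000/(5*10^6) s = 2.4000 ms; t_prop = 200/200000 s = 1.0000 ms; subtotal = 3.4000 ms
End-to-end = 2.1200 + 3.4000 + 3.4000 = 8.9200 ms -> 8.920 ms (3 dp)

8.920


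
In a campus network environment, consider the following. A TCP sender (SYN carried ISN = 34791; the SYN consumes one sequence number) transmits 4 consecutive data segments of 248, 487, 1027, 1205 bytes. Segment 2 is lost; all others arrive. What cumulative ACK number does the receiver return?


SYN uses sequence number 34791; first data byte = ISN + 1 = 34792.
Segment 1: SEQ = 34792, len = 248 B, covers [34792, 35039]
Segment 2: SEQ = 35040, len = 487 B, covers [35040, 35526] [LOST]
Segment 3: SEQ = 35527, len = 1027 B, covers [35527, 36553]
Segment 4: SEQ = 36554, len = 1205 B, covers [36554, 37758]
In-order data received: bytes [34792, 35039] (segments 1..1).
Segment 2 missing -> gap begins at byte 35040; later segments buffered out of order.
Cumulative ACK = next expected in-order byte = 34792 + 248 = 35040

35040


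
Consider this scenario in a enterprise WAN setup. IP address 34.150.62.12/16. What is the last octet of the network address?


Given: IP = 34.150.62.12, prefix = /16
Subnet mask = 255.255.0.0
Last octet of IP: 12
Last octet of mask: 0
Network last octet = 12 AND 0 = 0

0


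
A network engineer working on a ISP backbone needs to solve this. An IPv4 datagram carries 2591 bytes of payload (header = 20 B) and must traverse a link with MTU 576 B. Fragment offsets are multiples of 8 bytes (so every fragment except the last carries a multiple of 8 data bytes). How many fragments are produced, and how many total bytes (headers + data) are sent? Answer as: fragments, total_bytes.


Max data per non-final fragment = floor((MTU - header)/8)*8 = floor((576 - 20)/8)*8 = floor(556/8)*8 = 552 B
Final fragment needs no 8-byte alignment: it can carry up to MTU - header = 556 B
Non-final fragments needed = ceil((payload - 556) / 552) = ceil(2035/552) = ceil(3.6866) = 4
Number of fragments = 4 + 1 = 5
Fragment sizes (data): 4 * 552 B + 383 B (last, 383 <= 556 OK)
Total bytes sent = payload + n_frags * header = 2591 + 5*20 = 2591 + 100 = 2691 B

5, 2691


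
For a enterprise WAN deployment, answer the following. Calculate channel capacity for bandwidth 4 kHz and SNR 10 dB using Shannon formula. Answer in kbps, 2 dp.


Given: B = 4 kHz, SNR = 10 dB
SNR linear = 10^(10/10) = 10
1 + SNR = 11
log2(11) = 3.4594316186
C = 4 * 1000 * 3.4594316186 = 13837.7265 bps
C = 13.837726 kbps -> 13.84 kbps (2 dp)

13.84


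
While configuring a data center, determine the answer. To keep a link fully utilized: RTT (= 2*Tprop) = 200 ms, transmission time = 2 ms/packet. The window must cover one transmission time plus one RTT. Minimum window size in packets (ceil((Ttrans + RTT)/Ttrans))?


Given: Ttrans = 2 ms, RTT = 200 ms (= 2 * Tprop, Tprop = 100 ms)
Time until first ACK returns = Ttrans + RTT = 2 + 200 = 202 ms
Need W * Ttrans >= Ttrans + RTT  ->  W >= (Ttrans + RTT) / Ttrans
(Ttrans + RTT) / Ttrans = 202 / 2 = 101
W_min = ceil(101) = 101

101


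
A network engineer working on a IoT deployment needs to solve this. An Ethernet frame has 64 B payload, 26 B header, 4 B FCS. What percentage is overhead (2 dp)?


Given: payload = 64 B, header = 26 B, trailer = 4 B
Overhead bytes = header + trailer = 26 + 4 = 30
Total frame = payload + overhead = 64 + 30 = 94
Overhead % = 30 / 94 * 100 = 31.9149% -> 31.91% (2 dp)

31.91


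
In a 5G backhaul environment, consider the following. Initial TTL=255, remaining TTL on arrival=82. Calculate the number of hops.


Given: initial TTL = 255, received TTL = 82
Hops = initial TTL - received TTL
Hops = 255 - 82 = 173

173


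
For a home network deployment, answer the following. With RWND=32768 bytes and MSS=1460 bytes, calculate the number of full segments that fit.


Given: RWND = 32768 bytes, MSS = 1460 bytes
Full segments = floor(RWND / MSS)
Full segments = floor(32768 / 1460)
Full segments = floor(22.4438) = 22

22


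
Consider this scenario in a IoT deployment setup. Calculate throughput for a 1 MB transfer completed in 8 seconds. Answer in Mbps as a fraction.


Given: file = 1 MB, time = 8 s
File in Mb = 1 * 8 = 8 Mb
Throughput = 8 / 8 Mbps
Throughput = 1 Mbps

1


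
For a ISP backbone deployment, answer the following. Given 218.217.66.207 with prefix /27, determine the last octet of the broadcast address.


Given: IP = 218.217.66.207, prefix = /27
Host bits = 32 - 27 = 5
Network last octet = 207 AND mask = 192
Host part size = 2^5 - 1 = 31
Broadcast last octet = 192 OR 31 = 223

223


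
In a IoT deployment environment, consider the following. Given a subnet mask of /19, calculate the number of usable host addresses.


Given: subnet mask /19
Host bits = 32 - 19 = 13
Total addresses = 2^13 = 8192
Usable hosts = 8192 - 2 (network + broadcast) = 8190

8190


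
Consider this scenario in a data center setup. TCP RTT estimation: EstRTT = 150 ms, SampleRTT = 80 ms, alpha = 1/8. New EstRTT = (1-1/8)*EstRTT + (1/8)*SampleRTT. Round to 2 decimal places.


Given: EstRTT = 150 ms, SampleRTT = 80 ms, alpha = 1/8
New EstRTT = (1 - alpha) * EstRTT + alpha * SampleRTT
(7/8) * 150 = 131.25
(1/8) * 80 = 10
New EstRTT = 131.25 + 10 = 141.25 ms -> 141.25 ms (2 dp)

141.25


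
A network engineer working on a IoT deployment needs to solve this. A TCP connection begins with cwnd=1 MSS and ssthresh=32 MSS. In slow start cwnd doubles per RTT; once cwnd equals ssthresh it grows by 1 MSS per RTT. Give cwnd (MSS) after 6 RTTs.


RTT 0: cwnd = 1 MSS (initial)
RTT 1: cwnd = 2 MSS (slow start, doubled)
RTT 2: cwnd = 4 MSS (slow start, doubled)
RTT 3: cwnd = 8 MSS (slow start, doubled)
RTT 4: cwnd = 16 MSS (slow start, doubled)
RTT 5: cwnd = 32 MSS (slow start, doubled)
RTT 6: cwnd = 33 MSS (congestion avoidance, +1)

33


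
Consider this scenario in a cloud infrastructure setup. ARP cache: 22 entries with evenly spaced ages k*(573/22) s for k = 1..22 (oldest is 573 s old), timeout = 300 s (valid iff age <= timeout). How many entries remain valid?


Ages are k * 573/22 s for k = 1..22 (spacing = 26.0455 s).
Entry k is valid iff k * 573/22 <= 300 iff k <= 22 * 300 / 573 = 11.5183
n_valid = floor(11.5183) = 11
(n_stale = 22 - 11 = 11)

11


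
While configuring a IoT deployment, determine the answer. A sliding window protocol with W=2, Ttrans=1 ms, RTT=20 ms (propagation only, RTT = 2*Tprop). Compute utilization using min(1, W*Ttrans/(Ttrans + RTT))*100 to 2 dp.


Given: W = 2, Ttrans = 1 ms, RTT = 20 ms (= 2 * Tprop, Tprop = 10 ms)
Cycle time = Ttrans + RTT = 1 + 20 = 21 ms (first packet sent until its ACK returns)
W * Ttrans = 2 * 1 = 2 ms of sending per cycle
W * Ttrans / (Ttrans + RTT) = 2 / 21 = 0.095238
U = min(1, 0.095238) = 0.095238
U% = 9.52%

9.52


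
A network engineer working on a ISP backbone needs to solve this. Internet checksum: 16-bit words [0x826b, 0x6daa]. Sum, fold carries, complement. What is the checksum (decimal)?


Given words: [0x826b, 0x6daa]
Step 1: Sum all words
Raw sum = 33387 + 28074 = 61461
One's complement = ~61461 & 0xFFFF = 4074

4074


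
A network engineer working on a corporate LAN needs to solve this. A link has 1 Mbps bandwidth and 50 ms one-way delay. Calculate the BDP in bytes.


Given: bandwidth = 1 Mbps, delay = 50 ms
BDP in bits = 1 * 10^6 * 50 / 1000
BDP in bits = 50000
BDP in bytes = 50000 / 8 = 6250

6250


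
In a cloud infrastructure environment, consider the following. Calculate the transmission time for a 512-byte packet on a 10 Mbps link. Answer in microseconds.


Given: packet = 512 bytes, bandwidth = 10 Mbps
Packet in bits = 512 * 8 = 4096 bits
Bandwidth = 10 * 10^6 = 10000000 bps
Time = 4096 / 10000000 seconds
Time in us = 4096 * 10^6 / 10000000 = 409.6

409.6


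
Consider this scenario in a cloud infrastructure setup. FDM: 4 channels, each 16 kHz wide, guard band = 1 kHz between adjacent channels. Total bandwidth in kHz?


Given: 4 channels, 16 kHz each, guard = 1 kHz
Channel bandwidth = 4 * 16 = 64 kHz
Guard bands = 3 gaps * 1 kHz = 3 kHz
Total = 64 + 3 = 67 kHz

67


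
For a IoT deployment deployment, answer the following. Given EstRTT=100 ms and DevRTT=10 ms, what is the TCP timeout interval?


Given: EstRTT = 100 ms, DevRTT = 10 ms
Timeout = EstRTT + 4 * DevRTT
4 * DevRTT = 4 * 10 = 40
Timeout = 100 + 40 = 140 ms

140


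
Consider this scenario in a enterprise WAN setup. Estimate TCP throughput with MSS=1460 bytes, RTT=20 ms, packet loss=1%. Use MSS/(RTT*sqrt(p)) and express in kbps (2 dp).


Given: MSS = 1460 bytes, RTT = 20 ms, loss = 1%
RTT in seconds = 20 / 1000 = 0.02
Loss rate = 1% = 0.01
sqrt(loss) = sqrt(0.01) = 0.1
Throughput (bytes/s) = 1460 / (0.02 * 0.1) = 730000.0000
Throughput (kbps) = 730000.0000 * 8 / 1000 = 5840.000000 -> 5840.00 kbps (2 dp)

5840.00
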